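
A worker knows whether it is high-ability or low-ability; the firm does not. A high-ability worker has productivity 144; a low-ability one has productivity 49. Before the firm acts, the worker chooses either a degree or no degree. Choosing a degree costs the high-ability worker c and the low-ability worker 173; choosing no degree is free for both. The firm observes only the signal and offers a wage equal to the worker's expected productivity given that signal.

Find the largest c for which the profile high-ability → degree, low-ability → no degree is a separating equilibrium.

Under separation: degree → high-ability (pays 144); no degree → low-ability (pays 49).
Low-ability: 49 − 0 = 49 ≥ 144 − 173 = -29. Holds regardless of c. ✓
High-ability: 144 − c ≥ 49 − 0, so c ≤ 144 − 49 = 95.

95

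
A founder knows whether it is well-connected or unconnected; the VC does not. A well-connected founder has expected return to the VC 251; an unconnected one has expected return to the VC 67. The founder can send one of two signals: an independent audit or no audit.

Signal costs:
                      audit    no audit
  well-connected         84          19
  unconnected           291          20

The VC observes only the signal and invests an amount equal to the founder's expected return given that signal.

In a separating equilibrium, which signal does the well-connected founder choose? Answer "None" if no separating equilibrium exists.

audit

Try well-connected → audit, unconnected → no audit:
  If types separate, audit earns payment 251 and no audit earns 67.
  Well-connected: audit gives 251 − 84 = 167; no audit gives 67 − 19 = 48. No deviation. ✓
  Unconnected: no audit gives 67 − 20 = 47; audit gives 251 − 291 = -40. No deviation. ✓
Both hold — the well-connected type sends audit.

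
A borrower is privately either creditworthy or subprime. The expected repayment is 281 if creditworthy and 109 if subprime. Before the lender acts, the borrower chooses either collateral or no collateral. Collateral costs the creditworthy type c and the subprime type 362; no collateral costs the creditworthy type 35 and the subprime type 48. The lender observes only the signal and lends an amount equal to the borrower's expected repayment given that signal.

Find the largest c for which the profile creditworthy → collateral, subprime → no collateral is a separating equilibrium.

207

Under separation: collateral → creditworthy (pays 281); no collateral → subprime (pays 109).
Subprime: 109 − 48 = 61 ≥ 281 − 362 = -81. Holds regardless of c. ✓
Creditworthy: 281 − c ≥ 109 − 35, so c ≤ 281 − 74 = 207.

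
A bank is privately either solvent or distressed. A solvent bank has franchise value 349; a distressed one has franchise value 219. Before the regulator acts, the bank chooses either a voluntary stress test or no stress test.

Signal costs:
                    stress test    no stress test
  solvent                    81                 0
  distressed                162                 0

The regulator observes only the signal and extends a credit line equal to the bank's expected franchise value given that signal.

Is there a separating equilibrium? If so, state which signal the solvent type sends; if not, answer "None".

Try solvent → stress test, distressed → no stress test:
  If types separate, stress test earns payment 349 and no stress test earns 219.
  Solvent: stress test gives 349 − 81 = 268; no stress test gives 219 − 0 = 219. No deviation. ✓
  Distressed: no stress test gives 219 − 0 = 219; stress test gives 349 − 162 = 187. No deviation. ✓
Both hold — the solvent type sends stress test.

stress test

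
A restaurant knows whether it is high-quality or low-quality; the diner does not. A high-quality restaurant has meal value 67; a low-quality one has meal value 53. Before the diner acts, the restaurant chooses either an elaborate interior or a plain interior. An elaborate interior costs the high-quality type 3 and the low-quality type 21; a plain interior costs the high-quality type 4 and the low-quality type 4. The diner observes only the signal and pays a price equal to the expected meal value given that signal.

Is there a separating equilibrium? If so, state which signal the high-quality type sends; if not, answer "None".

elaborate interior

Try high-quality → elaborate interior, low-quality → plain interior:
  If types separate, elaborate interior earns payment 67 and plain interior earns 53.
  High-quality: elaborate interior gives 67 − 3 = 64; plain interior gives 53 − 4 = 49. No deviation. ✓
  Low-quality: plain interior gives 53 − 4 = 49; elaborate interior gives 67 − 21 = 46. No deviation. ✓
Both hold — the high-quality type sends elaborate interior.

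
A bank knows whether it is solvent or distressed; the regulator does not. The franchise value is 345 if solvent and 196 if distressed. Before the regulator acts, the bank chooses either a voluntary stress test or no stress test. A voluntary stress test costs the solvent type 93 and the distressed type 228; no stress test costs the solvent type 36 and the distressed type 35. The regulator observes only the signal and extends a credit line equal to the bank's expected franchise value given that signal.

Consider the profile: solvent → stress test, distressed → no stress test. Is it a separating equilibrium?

Yes

If types separate, stress test earns payment 345 and no stress test earns 196.
Solvent: stress test gives 345 − 93 = 252; no stress test gives 196 − 36 = 160. No deviation. ✓
Distressed: no stress test gives 196 − 35 = 161; stress test gives 345 − 228 = 117. No deviation. ✓
Neither type gains from mimicking the other.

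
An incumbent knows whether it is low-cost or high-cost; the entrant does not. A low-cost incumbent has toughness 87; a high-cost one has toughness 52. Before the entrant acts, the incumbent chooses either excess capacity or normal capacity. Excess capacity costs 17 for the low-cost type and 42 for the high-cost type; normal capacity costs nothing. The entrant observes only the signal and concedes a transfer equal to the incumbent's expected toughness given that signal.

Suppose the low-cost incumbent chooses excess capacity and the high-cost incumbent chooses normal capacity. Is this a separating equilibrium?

Under separation the entrant infers type exactly: excess capacity → low-cost (pays 87), normal capacity → high-cost (pays 52).
Low-cost: excess capacity gives 87 − 17 = 70; normal capacity gives 52 − 0 = 52. No deviation. ✓
High-cost: normal capacity gives 52 − 0 = 52; excess capacity gives 87 − 42 = 45. No deviation. ✓
Both incentive constraints hold.

Yes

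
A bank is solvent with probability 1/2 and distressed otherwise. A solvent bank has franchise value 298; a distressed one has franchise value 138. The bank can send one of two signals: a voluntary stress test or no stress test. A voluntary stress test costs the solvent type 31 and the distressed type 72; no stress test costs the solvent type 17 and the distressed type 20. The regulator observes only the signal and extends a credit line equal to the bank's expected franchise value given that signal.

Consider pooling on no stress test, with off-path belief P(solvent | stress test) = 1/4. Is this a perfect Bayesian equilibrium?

At the pooled signal (no stress test) the regulator holds the prior 1/2 and pays 1/2·298 + 1/2·138 = 218. Off-path (stress test) belief 1/4 gives 1/4·298 + 3/4·138 = 178.
Solvent: no stress test gives 218 − 17 = 201; stress test gives 178 − 31 = 147. Stays. ✓
Distressed: no stress test gives 218 − 20 = 198; stress test gives 178 − 72 = 106. Stays. ✓

Yes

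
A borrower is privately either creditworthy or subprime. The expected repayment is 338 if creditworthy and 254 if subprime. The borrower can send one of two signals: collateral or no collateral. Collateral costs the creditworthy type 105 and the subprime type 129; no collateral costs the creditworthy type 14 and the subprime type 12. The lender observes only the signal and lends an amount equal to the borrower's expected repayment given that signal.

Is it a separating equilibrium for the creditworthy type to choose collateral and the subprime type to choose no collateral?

No

Under separation the lender infers type exactly: collateral → creditworthy (pays 338), no collateral → subprime (pays 254).
Creditworthy: collateral gives 338 − 105 = 233; no collateral gives 254 − 14 = 240. Would deviate. ✗
Subprime: no collateral gives 254 − 12 = 242; collateral gives 338 − 129 = 209. No deviation. ✓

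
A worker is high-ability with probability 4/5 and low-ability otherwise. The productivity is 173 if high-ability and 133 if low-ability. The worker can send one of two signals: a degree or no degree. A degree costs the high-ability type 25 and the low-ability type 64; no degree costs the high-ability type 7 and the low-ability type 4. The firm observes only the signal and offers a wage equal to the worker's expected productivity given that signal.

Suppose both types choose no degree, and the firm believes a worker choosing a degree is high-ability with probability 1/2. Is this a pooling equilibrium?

Yes

On the equilibrium path (no degree) the firm holds the prior 4/5 and pays 4/5·173 + 1/5·133 = 165. Off-path (degree) belief 1/2 gives 1/2·173 + 1/2·133 = 153.
High-ability: no degree gives 165 − 7 = 158; degree gives 153 − 25 = 128. Stays. ✓
Low-ability: no degree gives 165 − 4 = 161; degree gives 153 − 64 = 89. Stays. ✓
Beliefs are Bayes-consistent on-path and both types best-respond.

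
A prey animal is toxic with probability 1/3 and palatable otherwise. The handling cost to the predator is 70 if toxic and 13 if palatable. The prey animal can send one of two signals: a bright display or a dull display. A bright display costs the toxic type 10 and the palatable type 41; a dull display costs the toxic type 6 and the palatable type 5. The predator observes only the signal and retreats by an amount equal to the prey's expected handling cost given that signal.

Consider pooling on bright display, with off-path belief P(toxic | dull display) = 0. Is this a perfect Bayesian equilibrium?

At the pooled signal (bright display) the predator holds the prior 1/3 and pays 1/3·70 + 2/3·13 = 32. Off-path (dull display) belief 0 gives 0·70 + 1·13 = 13.
Toxic: bright display gives 32 − 10 = 22; dull display gives 13 − 6 = 7. Stays. ✓
Palatable: bright display gives 32 − 41 = -9; dull display gives 13 − 5 = 8. Deviates. ✗

No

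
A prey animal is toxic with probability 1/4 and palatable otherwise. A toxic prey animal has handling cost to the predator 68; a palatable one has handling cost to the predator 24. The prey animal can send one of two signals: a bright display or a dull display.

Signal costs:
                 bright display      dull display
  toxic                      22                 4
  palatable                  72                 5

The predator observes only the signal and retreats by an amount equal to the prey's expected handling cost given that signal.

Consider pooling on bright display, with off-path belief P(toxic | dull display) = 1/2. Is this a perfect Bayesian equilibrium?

No

At the pooled signal (bright display) the predator holds the prior 1/4 and pays 1/4·68 + 3/4·24 = 35. Off-path (dull display) belief 1/2 gives 1/2·68 + 1/2·24 = 46.
Toxic: bright display gives 35 − 22 = 13; dull display gives 46 − 4 = 42. Deviates. ✗
Palatable: bright display gives 35 − 72 = -37; dull display gives 46 − 5 = 41. Deviates. ✗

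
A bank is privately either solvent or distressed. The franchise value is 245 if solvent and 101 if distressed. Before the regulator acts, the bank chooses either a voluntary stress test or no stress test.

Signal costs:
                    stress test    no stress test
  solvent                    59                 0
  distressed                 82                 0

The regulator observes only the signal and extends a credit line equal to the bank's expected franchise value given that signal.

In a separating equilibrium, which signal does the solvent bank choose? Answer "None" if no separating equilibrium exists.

None

Try solvent → stress test, distressed → no stress test:
  If types separate, stress test earns payment 245 and no stress test earns 101.
  Solvent: stress test gives 245 − 59 = 186; no stress test gives 101 − 0 = 101. No deviation. ✓
  Distressed: no stress test gives 101 − 0 = 101; stress test gives 245 − 82 = 163. Would deviate. ✗
Try solvent → no stress test, distressed → stress test:
  If types separate, no stress test earns payment 245 and stress test earns 101.
  Solvent: no stress test gives 245 − 0 = 245; stress test gives 101 − 59 = 42. No deviation. ✓
  Distressed: stress test gives 101 − 82 = 19; no stress test gives 245 − 0 = 245. Would deviate. ✗
Neither assignment is incentive-compatible.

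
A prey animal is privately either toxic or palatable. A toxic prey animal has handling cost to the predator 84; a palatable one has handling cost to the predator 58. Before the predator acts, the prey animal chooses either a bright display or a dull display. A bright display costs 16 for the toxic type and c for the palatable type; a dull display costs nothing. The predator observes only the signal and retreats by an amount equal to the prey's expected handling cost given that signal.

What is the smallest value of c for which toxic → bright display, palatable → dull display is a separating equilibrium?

26

Under separation: bright display → toxic (pays 84); dull display → palatable (pays 58).
Toxic: 84 − 16 = 68 ≥ 58 − 0 = 58. Holds regardless of c. ✓
Palatable: 58 − 0 ≥ 84 − c, so c ≥ 84 − 58 = 26.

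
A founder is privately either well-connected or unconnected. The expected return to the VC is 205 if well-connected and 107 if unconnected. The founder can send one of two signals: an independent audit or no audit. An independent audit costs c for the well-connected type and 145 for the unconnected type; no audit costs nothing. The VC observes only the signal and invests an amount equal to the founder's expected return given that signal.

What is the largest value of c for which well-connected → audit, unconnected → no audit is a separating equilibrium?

Under separation: audit → well-connected (pays 205); no audit → unconnected (pays 107).
Unconnected: 107 − 0 = 107 ≥ 205 − 145 = 60. Holds regardless of c. ✓
Well-connected: 205 − c ≥ 107 − 0, so c ≤ 205 − 107 = 98.

98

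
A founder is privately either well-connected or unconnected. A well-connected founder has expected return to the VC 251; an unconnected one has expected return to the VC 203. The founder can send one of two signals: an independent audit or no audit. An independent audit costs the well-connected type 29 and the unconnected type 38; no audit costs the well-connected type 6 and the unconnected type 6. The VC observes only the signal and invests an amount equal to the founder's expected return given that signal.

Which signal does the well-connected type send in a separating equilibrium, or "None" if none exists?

Try well-connected → audit, unconnected → no audit:
  If types separate, audit earns payment 251 and no audit earns 203.
  Well-connected: audit gives 251 − 29 = 222; no audit gives 203 − 6 = 197. No deviation. ✓
  Unconnected: no audit gives 203 − 6 = 197; audit gives 251 − 38 = 213. Would deviate. ✗
Try well-connected → no audit, unconnected → audit:
  If types separate, no audit earns payment 251 and audit earns 203.
  Well-connected: no audit gives 251 − 6 = 245; audit gives 203 − 29 = 174. No deviation. ✓
  Unconnected: audit gives 203 − 38 = 165; no audit gives 251 − 6 = 245. Would deviate. ✗
Neither assignment is incentive-compatible.

None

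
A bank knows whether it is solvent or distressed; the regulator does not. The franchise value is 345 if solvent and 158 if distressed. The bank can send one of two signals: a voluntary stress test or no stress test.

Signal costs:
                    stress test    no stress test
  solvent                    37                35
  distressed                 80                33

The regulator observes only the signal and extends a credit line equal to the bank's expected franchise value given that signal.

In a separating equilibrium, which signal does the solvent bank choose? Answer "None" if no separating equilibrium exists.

Try solvent → stress test, distressed → no stress test:
  If types separate, stress test earns payment 345 and no stress test earns 158.
  Solvent: stress test gives 345 − 37 = 308; no stress test gives 158 − 35 = 123. No deviation. ✓
  Distressed: no stress test gives 158 − 33 = 125; stress test gives 345 − 80 = 265. Would deviate. ✗
Try solvent → no stress test, distressed → stress test:
  If types separate, no stress test earns payment 345 and stress test earns 158.
  Solvent: no stress test gives 345 − 35 = 310; stress test gives 158 − 37 = 121. No deviation. ✓
  Distressed: stress test gives 158 − 80 = 78; no stress test gives 345 − 33 = 312. Would deviate. ✗
Neither assignment is incentive-compatible.

None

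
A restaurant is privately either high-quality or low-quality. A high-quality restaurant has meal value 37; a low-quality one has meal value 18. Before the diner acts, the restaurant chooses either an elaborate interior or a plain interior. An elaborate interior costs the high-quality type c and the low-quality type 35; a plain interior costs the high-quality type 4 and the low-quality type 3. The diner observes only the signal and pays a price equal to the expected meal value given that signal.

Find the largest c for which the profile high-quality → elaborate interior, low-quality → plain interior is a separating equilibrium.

23

Under separation: elaborate interior → high-quality (pays 37); plain interior → low-quality (pays 18).
Low-quality: 18 − 3 = 15 ≥ 37 − 35 = 2. Holds regardless of c. ✓
High-quality: 37 − c ≥ 18 − 4, so c ≤ 37 − 14 = 23.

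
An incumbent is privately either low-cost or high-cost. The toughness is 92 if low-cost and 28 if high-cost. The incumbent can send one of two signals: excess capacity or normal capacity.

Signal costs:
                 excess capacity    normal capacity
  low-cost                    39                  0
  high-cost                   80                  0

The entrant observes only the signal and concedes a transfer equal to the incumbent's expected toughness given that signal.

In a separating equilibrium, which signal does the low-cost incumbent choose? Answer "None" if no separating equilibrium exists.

Try low-cost → excess capacity, high-cost → normal capacity:
  Under separation the entrant infers type exactly: excess capacity → low-cost (pays 92), normal capacity → high-cost (pays 28).
  Low-cost: excess capacity gives 92 − 39 = 53; normal capacity gives 28 − 0 = 28. No deviation. ✓
  High-cost: normal capacity gives 28 − 0 = 28; excess capacity gives 92 − 80 = 12. No deviation. ✓
Both hold — the low-cost type sends excess capacity.

excess capacity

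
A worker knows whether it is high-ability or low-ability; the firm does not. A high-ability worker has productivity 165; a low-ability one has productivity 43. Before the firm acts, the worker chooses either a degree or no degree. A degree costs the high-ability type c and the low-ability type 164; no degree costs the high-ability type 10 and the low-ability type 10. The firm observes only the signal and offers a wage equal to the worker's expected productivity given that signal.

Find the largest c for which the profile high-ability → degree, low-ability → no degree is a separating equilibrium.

Under separation: degree → high-ability (pays 165); no degree → low-ability (pays 43).
Low-ability: 43 − 10 = 33 ≥ 165 − 164 = 1. Holds regardless of c. ✓
High-ability: 165 − c ≥ 43 − 10, so c ≤ 165 − 33 = 132.

132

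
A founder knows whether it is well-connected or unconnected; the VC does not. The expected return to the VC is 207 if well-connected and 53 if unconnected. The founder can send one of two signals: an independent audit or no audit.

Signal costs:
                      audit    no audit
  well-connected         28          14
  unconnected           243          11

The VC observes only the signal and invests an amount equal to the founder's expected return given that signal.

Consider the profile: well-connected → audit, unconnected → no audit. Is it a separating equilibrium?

Yes

Under separation the VC infers type exactly: audit → well-connected (pays 207), no audit → unconnected (pays 53).
Well-connected: audit gives 207 − 28 = 179; no audit gives 53 − 14 = 39. No deviation. ✓
Unconnected: no audit gives 53 − 11 = 42; audit gives 207 − 243 = -36. No deviation. ✓
Both incentive constraints hold.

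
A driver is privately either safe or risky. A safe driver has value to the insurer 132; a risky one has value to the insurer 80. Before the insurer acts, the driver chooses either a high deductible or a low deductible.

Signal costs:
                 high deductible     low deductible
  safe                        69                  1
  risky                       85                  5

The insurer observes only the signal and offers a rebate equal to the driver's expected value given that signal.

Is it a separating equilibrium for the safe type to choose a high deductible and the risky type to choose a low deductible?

Under separation the insurer infers type exactly: high deductible → safe (pays 132), low deductible → risky (pays 80).
Safe: high deductible gives 132 − 69 = 63; low deductible gives 80 − 1 = 79. Would deviate. ✗
Risky: low deductible gives 80 − 5 = 75; high deductible gives 132 − 85 = 47. No deviation. ✓

No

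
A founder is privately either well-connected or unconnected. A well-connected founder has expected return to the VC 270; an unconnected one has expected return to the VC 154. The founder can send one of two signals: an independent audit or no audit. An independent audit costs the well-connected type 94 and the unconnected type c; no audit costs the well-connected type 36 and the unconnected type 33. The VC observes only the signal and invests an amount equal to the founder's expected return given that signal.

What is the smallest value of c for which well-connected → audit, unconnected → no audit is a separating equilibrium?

Under separation: audit → well-connected (pays 270); no audit → unconnected (pays 154).
Well-connected: 270 − 94 = 176 ≥ 154 − 36 = 118. Holds regardless of c. ✓
Unconnected: 154 − 33 ≥ 270 − c, so c ≥ 270 − 121 = 149.

149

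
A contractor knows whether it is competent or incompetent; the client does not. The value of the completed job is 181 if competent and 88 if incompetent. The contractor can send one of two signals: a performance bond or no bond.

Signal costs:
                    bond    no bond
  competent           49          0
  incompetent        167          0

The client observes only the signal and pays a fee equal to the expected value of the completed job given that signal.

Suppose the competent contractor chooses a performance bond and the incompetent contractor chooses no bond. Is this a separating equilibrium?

Yes

If types separate, bond earns payment 181 and no bond earns 88.
Competent: bond gives 181 − 49 = 132; no bond gives 88 − 0 = 88. No deviation. ✓
Incompetent: no bond gives 88 − 0 = 88; bond gives 181 − 167 = 14. No deviation. ✓
Both incentive constraints hold.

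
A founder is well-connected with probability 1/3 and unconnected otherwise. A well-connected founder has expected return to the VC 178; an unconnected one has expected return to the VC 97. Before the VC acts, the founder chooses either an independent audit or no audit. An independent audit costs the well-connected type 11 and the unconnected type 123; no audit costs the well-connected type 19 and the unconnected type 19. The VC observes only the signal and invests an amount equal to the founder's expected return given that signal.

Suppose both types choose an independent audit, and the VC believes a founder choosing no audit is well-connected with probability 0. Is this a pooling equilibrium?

At the pooled signal (audit) the VC holds the prior 1/3 and pays 1/3·178 + 2/3·97 = 124. Off-path (no audit) belief 0 gives 0·178 + 1·97 = 97.
Well-connected: audit gives 124 − 11 = 113; no audit gives 97 − 19 = 78. Stays. ✓
Unconnected: audit gives 124 − 123 = 1; no audit gives 97 − 19 = 78. Deviates. ✗

No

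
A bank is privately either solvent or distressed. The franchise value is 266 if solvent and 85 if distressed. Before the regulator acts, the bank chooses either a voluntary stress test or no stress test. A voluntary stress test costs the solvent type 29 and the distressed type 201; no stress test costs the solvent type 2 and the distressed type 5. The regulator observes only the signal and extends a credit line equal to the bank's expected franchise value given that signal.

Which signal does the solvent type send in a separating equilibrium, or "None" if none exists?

stress test

Try solvent → stress test, distressed → no stress test:
  Under separation the regulator infers type exactly: stress test → solvent (pays 266), no stress test → distressed (pays 85).
  Solvent: stress test gives 266 − 29 = 237; no stress test gives 85 − 2 = 83. No deviation. ✓
  Distressed: no stress test gives 85 − 5 = 80; stress test gives 266 − 201 = 65. No deviation. ✓
Both hold — the solvent type sends stress test.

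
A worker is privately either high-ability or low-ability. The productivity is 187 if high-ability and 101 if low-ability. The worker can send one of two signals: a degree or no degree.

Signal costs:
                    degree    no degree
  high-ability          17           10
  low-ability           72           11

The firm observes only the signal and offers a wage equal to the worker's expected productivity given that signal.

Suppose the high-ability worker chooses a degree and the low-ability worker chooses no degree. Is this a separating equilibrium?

No

If types separate, degree earns payment 187 and no degree earns 101.
High-ability: degree gives 187 − 17 = 170; no degree gives 101 − 10 = 91. No deviation. ✓
Low-ability: no degree gives 101 − 11 = 90; degree gives 187 − 72 = 115. Would deviate. ✗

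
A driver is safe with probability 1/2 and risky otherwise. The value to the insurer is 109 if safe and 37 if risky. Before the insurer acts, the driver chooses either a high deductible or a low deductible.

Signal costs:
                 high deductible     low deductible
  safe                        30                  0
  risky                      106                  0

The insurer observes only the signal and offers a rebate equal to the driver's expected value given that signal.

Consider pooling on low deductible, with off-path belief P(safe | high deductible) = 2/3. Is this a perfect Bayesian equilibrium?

Yes

On the equilibrium path (low deductible) the insurer holds the prior 1/2 and pays 1/2·109 + 1/2·37 = 73. Off-path (high deductible) belief 2/3 gives 2/3·109 + 1/3·37 = 85.
Safe: low deductible gives 73 − 0 = 73; high deductible gives 85 − 30 = 55. Stays. ✓
Risky: low deductible gives 73 − 0 = 73; high deductible gives 85 − 106 = -21. Stays. ✓
Beliefs are Bayes-consistent on-path and both types best-respond.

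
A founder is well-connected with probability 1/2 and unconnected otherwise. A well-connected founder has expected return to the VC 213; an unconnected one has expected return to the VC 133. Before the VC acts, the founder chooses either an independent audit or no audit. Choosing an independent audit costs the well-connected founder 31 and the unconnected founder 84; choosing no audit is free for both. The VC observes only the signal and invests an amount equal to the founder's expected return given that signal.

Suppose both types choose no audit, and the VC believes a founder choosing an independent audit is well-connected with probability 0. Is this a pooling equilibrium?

Yes

On the equilibrium path (no audit) the VC holds the prior 1/2 and pays 1/2·213 + 1/2·133 = 173. Off-path (audit) belief 0 gives 0·213 + 1·133 = 133.
Well-connected: no audit gives 173 − 0 = 173; audit gives 133 − 31 = 102. Stays. ✓
Unconnected: no audit gives 173 − 0 = 173; audit gives 133 − 84 = 49. Stays. ✓
Beliefs are Bayes-consistent on-path and both types best-respond.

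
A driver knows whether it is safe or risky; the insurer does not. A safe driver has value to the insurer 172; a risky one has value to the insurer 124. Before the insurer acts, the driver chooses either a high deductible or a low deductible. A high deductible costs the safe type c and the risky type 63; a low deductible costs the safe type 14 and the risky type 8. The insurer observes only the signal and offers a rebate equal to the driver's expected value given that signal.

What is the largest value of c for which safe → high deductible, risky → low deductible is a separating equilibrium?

62

Under separation: high deductible → safe (pays 172); low deductible → risky (pays 124).
Risky: 124 − 8 = 116 ≥ 172 − 63 = 109. Holds regardless of c. ✓
Safe: 172 − c ≥ 124 − 14, so c ≤ 172 − 110 = 62.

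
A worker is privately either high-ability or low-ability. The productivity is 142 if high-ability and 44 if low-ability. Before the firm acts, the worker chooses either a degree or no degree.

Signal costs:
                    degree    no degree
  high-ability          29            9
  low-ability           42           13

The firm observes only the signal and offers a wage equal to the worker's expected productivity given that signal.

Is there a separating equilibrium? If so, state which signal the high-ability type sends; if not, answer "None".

None

Try high-ability → degree, low-ability → no degree:
  If types separate, degree earns payment 142 and no degree earns 44.
  High-ability: degree gives 142 − 29 = 113; no degree gives 44 − 9 = 35. No deviation. ✓
  Low-ability: no degree gives 44 − 13 = 31; degree gives 142 − 42 = 100. Would deviate. ✗
Try high-ability → no degree, low-ability → degree:
  If types separate, no degree earns payment 142 and degree earns 44.
  High-ability: no degree gives 142 − 9 = 133; degree gives 44 − 29 = 15. No deviation. ✓
  Low-ability: degree gives 44 − 42 = 2; no degree gives 142 − 13 = 129. Would deviate. ✗
Neither assignment is incentive-compatible.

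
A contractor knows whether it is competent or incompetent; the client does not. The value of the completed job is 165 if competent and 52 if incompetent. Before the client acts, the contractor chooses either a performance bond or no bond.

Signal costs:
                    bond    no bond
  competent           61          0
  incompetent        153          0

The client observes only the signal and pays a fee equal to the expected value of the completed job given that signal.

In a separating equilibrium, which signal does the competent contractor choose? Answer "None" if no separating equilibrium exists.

Try competent → bond, incompetent → no bond:
  Under separation the client infers type exactly: bond → competent (pays 165), no bond → incompetent (pays 52).
  Competent: bond gives 165 − 61 = 104; no bond gives 52 − 0 = 52. No deviation. ✓
  Incompetent: no bond gives 52 − 0 = 52; bond gives 165 − 153 = 12. No deviation. ✓
Both hold — the competent type sends bond.

bond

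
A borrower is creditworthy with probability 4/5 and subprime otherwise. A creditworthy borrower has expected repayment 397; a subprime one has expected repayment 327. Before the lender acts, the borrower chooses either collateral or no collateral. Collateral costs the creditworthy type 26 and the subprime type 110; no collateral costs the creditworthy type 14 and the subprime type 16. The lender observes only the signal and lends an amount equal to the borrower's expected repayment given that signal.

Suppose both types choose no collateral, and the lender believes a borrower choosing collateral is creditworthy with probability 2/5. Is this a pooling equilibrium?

At the pooled signal (no collateral) the lender holds the prior 4/5 and pays 4/5·397 + 1/5·327 = 383. Off-path (collateral) belief 2/5 gives 2/5·397 + 3/5·327 = 355.
Creditworthy: no collateral gives 383 − 14 = 369; collateral gives 355 − 26 = 329. Stays. ✓
Subprime: no collateral gives 383 − 16 = 367; collateral gives 355 − 110 = 245. Stays. ✓

Yes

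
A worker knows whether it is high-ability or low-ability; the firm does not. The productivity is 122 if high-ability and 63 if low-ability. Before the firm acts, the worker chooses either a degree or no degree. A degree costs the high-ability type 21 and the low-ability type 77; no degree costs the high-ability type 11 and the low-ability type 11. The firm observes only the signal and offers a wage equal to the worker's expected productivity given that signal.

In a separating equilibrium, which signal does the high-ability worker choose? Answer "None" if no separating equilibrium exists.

degree

Try high-ability → degree, low-ability → no degree:
  If types separate, degree earns payment 122 and no degree earns 63.
  High-ability: degree gives 122 − 21 = 101; no degree gives 63 − 11 = 52. No deviation. ✓
  Low-ability: no degree gives 63 − 11 = 52; degree gives 122 − 77 = 45. No deviation. ✓
Both hold — the high-ability type sends degree.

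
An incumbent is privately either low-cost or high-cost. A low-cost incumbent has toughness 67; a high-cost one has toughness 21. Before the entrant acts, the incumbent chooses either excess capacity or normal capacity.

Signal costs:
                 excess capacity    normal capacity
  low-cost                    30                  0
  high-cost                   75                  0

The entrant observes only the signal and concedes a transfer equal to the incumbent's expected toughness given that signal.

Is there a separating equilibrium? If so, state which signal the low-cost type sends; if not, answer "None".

excess capacity

Try low-cost → excess capacity, high-cost → normal capacity:
  Under separation the entrant infers type exactly: excess capacity → low-cost (pays 67), normal capacity → high-cost (pays 21).
  Low-cost: excess capacity gives 67 − 30 = 37; normal capacity gives 21 − 0 = 21. No deviation. ✓
  High-cost: normal capacity gives 21 − 0 = 21; excess capacity gives 67 − 75 = -8. No deviation. ✓
Both hold — the low-cost type sends excess capacity.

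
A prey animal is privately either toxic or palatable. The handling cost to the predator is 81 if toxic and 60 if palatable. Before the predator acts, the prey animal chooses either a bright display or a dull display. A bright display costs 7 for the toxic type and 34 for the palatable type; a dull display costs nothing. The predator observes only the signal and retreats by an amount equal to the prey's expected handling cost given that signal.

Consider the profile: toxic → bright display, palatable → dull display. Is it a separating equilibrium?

Yes

If types separate, bright display earns payment 81 and dull display earns 60.
Toxic: bright display gives 81 − 7 = 74; dull display gives 60 − 0 = 60. No deviation. ✓
Palatable: dull display gives 60 − 0 = 60; bright display gives 81 − 34 = 47. No deviation. ✓
Neither type gains from mimicking the other.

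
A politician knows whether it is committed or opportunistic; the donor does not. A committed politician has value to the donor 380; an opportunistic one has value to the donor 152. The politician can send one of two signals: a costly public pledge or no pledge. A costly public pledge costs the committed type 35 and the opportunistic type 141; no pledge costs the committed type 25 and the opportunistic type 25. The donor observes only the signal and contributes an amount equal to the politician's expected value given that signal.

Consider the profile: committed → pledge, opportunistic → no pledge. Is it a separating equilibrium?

No

If types separate, pledge earns payment 380 and no pledge earns 152.
Committed: pledge gives 380 − 35 = 345; no pledge gives 152 − 25 = 127. No deviation. ✓
Opportunistic: no pledge gives 152 − 25 = 127; pledge gives 380 − 141 = 239. Would deviate. ✗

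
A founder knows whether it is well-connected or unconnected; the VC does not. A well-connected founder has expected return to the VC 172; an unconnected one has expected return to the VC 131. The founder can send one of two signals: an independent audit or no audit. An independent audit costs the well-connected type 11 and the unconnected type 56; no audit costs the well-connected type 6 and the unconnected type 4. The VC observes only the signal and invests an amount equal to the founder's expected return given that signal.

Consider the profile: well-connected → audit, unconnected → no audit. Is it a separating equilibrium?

Under separation the VC infers type exactly: audit → well-connected (pays 172), no audit → unconnected (pays 131).
Well-connected: audit gives 172 − 11 = 161; no audit gives 131 − 6 = 125. No deviation. ✓
Unconnected: no audit gives 131 − 4 = 127; audit gives 172 − 56 = 116. No deviation. ✓
Neither type gains from mimicking the other.

Yes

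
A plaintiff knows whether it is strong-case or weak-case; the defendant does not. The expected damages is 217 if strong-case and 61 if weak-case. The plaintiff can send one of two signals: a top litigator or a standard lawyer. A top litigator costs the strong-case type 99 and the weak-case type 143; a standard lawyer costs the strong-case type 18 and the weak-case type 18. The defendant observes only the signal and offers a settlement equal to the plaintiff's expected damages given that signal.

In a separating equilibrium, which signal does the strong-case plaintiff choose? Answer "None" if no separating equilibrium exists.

None

Try strong-case → top litigator, weak-case → standard lawyer:
  If types separate, top litigator earns payment 217 and standard lawyer earns 61.
  Strong-case: top litigator gives 217 − 99 = 118; standard lawyer gives 61 − 18 = 43. No deviation. ✓
  Weak-case: standard lawyer gives 61 − 18 = 43; top litigator gives 217 − 143 = 74. Would deviate. ✗
Try strong-case → standard lawyer, weak-case → top litigator:
  If types separate, standard lawyer earns payment 217 and top litigator earns 61.
  Strong-case: standard lawyer gives 217 − 18 = 199; top litigator gives 61 − 99 = -38. No deviation. ✓
  Weak-case: top litigator gives 61 − 143 = -82; standard lawyer gives 217 − 18 = 199. Would deviate. ✗
Neither assignment is incentive-compatible.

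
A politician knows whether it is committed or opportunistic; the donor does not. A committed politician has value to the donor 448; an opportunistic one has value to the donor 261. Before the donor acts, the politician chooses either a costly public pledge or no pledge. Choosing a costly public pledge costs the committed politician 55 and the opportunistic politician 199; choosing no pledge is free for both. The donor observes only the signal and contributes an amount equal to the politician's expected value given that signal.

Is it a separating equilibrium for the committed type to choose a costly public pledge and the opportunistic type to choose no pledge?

Yes

If types separate, pledge earns payment 448 and no pledge earns 261.
Committed: pledge gives 448 − 55 = 393; no pledge gives 261 − 0 = 261. No deviation. ✓
Opportunistic: no pledge gives 261 − 0 = 261; pledge gives 448 − 199 = 249. No deviation. ✓
Both incentive constraints hold.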